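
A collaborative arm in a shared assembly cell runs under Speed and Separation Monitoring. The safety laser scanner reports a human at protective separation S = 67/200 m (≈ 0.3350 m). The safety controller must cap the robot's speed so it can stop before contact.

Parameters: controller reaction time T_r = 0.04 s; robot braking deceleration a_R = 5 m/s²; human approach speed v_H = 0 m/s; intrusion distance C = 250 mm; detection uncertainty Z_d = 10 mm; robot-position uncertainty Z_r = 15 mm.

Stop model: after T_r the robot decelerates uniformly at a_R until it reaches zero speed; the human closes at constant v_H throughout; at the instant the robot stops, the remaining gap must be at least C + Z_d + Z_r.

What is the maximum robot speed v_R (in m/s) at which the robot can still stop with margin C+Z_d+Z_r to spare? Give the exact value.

v_R_max = 3/5 m/s = 0.6000 m/s

quadratic (1/10)·v² + (1/25)·v + (-3/50) = 0
  disc = (1/25)² − 4·(1/10)·(-3/50) = 16/625 ; √disc = 4/25
  v_R = (−(1/25) + 4/25) / (2·(1/10)) = 3/5 m/s
check:
T_s = v_R/a_R = (3/5)/5 = 0.1200 s
robot covers v_R·T_r = 0.6000·0.0400 = 0.0240 m before braking
robot covers 0.6000·0.1200 − ½·5.0000·0.1200² = 0.0360 m while stopping
human closes 0.0000·0.1600 = 0.0000 m
residual clearance needed = 0.2500+0.0100+0.0150 = 0.2750 m
sum ≈ 0.0240+0.0360+0.0000+0.2750 ≈ 0.3350 m = S ✓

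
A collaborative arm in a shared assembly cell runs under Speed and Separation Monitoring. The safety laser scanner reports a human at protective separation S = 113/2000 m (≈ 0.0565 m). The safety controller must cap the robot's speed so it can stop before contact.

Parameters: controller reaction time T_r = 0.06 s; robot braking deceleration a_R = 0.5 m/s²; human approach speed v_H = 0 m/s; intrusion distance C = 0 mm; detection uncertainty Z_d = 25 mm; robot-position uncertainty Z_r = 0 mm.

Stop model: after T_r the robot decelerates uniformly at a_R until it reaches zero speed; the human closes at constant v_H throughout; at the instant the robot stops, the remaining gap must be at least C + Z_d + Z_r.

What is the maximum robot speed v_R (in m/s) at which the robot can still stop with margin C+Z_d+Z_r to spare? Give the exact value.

v_R_max = 3/20 m/s = 0.1500 m/s

at the boundary: (1)·v² + (3/50)·v + (-63/2000) = 0
  disc = (3/50)² − 4·(1)·(-63/2000) = 81/625 ; √disc = 9/25
  v_R = (−(3/50) + 9/25) / (2·(1)) = 3/20 m/s
check:
T_s = v_R/a_R = (3/20)/(1/2) = 0.3000 s
reaction-phase robot travel = 0.1500·0.0600 = 0.0090 m
braking distance = 0.1500²/(2·0.5000) = 0.0225 m
person approaches 0.0000·(0.0600+0.3000) = 0.0000 m
C+Z_d+Z_r = 0.0000+0.0250+0.0000 = 0.0250 m
sum ≈ 0.0090+0.0225+0.0000+0.0250 ≈ 0.0565 m = S ✓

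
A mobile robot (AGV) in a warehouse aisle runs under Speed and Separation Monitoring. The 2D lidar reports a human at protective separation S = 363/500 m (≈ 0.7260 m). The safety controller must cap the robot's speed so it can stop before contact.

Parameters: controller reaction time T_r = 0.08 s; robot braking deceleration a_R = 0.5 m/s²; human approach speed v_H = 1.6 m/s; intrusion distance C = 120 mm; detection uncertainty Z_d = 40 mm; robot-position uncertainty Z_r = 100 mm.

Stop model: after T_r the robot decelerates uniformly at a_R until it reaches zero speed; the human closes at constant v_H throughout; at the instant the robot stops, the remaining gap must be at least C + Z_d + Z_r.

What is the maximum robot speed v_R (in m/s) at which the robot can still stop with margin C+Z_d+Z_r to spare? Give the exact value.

quadratic (1)·v² + (82/25)·v + (-169/500) = 0
  disc = (82/25)² − 4·(1)·(-169/500) = 7569/625 ; √disc = 87/25
  v_R = (−(82/25) + 87/25) / (2·(1)) = 1/10 m/s
check:
stop time T_s = (1/10)/(1/2) = 0.2000 s
robot in T_r: 0.1000·0.0800 = 0.0080 m
braking distance = 0.1000²/(2·0.5000) = 0.0100 m
person approaches 1.6000·(0.0800+0.2000) = 0.4480 m
C+Z_d+Z_r = 0.1200+0.0400+0.1000 = 0.2600 m
sum ≈ 0.0080+0.0100+0.4480+0.2600 ≈ 0.7260 m = S ✓

v_R_max = 1/10 m/s = 0.1000 m/s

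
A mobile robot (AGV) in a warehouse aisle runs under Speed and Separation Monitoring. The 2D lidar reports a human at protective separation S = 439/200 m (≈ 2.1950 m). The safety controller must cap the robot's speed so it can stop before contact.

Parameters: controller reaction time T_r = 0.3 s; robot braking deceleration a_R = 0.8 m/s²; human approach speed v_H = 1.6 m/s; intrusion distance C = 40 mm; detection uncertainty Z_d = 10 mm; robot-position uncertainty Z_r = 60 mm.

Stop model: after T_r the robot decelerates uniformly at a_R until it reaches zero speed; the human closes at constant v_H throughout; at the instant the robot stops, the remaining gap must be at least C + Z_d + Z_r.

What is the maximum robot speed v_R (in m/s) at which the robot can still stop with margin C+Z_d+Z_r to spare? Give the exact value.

quadratic (5/8)·v² + (23/10)·v + (-321/200) = 0
  disc = (23/10)² − 4·(5/8)·(-321/200) = 3721/400 ; √disc = 61/20
  v_R = (−(23/10) + 61/20) / (2·(5/8)) = 3/5 m/s
check:
stop time T_s = (3/5)/(4/5) = 0.7500 s
robot covers v_R·T_r = 0.6000·0.3000 = 0.1800 m before braking
robot under decel: 0.6000²/(2·0.8000) = 0.2250 m
human closes 1.6000·1.0500 = 1.6800 m
residual clearance needed = 0.0400+0.0100+0.0600 = 0.1100 m
sum ≈ 0.1800+0.2250+1.6800+0.1100 ≈ 2.1950 m = S ✓

v_R_max = 3/5 m/s = 0.6000 m/s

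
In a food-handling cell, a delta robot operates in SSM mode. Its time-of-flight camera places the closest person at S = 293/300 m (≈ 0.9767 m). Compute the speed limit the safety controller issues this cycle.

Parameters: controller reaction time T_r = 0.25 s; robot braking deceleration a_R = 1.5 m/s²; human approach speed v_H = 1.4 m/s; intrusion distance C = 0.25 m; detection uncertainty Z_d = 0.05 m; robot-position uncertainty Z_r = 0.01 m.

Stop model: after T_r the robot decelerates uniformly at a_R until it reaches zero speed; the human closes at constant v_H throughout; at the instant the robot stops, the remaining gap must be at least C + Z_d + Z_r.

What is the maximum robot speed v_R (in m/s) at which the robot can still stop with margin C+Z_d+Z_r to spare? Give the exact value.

v_R_max = 1/4 m/s = 0.2500 m/s

collect terms ⇒ (1/3)·v_R² + (71/60)·v_R + (-19/60) = 0
  disc = (71/60)² − 4·(1/3)·(-19/60) = 729/400 ; √disc = 27/20
  v_R = (−(71/60) + 27/20) / (2·(1/3)) = 1/4 m/s
check:
stop time T_s = (1/4)/(3/2) = 0.1667 s
robot covers v_R·T_r = 0.2500·0.2500 = 0.0625 m before braking
robot under decel: 0.2500²/(2·1.5000) = 0.0208 m
human over T_r+T_s: 1.4000·(0.2500+0.1667) = 0.5833 m
margins: 0.2500+0.0500+0.0100 = 0.3100 m
sum ≈ 0.0625+0.0208+0.5833+0.3100 ≈ 0.9767 m = S ✓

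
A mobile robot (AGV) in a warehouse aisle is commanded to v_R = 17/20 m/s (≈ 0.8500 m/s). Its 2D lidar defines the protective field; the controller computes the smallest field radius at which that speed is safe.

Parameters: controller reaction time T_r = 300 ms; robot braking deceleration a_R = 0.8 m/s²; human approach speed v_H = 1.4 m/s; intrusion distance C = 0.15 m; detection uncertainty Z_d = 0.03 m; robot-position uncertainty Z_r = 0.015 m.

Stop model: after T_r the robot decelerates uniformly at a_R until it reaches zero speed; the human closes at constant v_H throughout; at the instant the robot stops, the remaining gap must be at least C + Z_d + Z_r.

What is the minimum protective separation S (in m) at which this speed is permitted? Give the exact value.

stop time T_s = (17/20)/(4/5) = 1.0625 s
robot covers v_R·T_r = 0.8500·0.3000 = 0.2550 m before braking
braking distance = 0.8500²/(2·0.8000) = 0.4516 m
human closes 1.4000·1.3625 = 1.9075 m
C+Z_d+Z_r = 0.1500+0.0300+0.0150 = 0.1950 m
S_min ≈ 0.2550+0.4516+1.9075+0.1950  ⇒  S_min = 8989/3200 m

S_min = 8989/3200 m = 2.8091 m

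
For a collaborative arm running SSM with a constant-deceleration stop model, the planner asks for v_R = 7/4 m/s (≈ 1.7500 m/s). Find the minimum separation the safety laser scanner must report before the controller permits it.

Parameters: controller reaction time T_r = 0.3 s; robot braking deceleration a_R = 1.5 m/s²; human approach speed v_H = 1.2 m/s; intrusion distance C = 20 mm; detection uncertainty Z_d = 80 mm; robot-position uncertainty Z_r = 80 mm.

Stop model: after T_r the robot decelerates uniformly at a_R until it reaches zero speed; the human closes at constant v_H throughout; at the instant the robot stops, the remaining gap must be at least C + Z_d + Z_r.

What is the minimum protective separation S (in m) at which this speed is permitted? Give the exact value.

S_min = 4183/1200 m = 3.4858 m

braking lasts T_s = (7/4)/(3/2) = 1.1667 s
robot in T_r: 1.7500·0.3000 = 0.5250 m
braking distance = 1.7500²/(2·1.5000) = 1.0208 m
human over T_r+T_s: 1.2000·(0.3000+1.1667) = 1.7600 m
margins: 0.0200+0.0800+0.0800 = 0.1800 m
S_min ≈ 0.5250+1.0208+1.7600+0.1800  ⇒  S_min = 4183/1200 m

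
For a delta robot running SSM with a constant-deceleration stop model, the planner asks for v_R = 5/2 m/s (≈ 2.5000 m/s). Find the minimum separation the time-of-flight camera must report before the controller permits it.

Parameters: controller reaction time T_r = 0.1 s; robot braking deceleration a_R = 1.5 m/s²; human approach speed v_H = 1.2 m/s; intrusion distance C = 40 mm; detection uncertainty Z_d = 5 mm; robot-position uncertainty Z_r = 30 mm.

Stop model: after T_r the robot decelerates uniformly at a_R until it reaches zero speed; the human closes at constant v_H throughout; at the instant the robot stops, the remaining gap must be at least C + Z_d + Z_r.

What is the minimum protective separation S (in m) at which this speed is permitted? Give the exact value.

stop time T_s = (5/2)/(3/2) = 1.6667 s
robot in T_r: 2.5000·0.1000 = 0.2500 m
braking distance = 2.5000²/(2·1.5000) = 2.0833 m
person approaches 1.2000·(0.1000+1.6667) = 2.1200 m
residual clearance needed = 0.0400+0.0050+0.0300 = 0.0750 m
S_min ≈ 0.2500+2.0833+2.1200+0.0750  ⇒  S_min = 2717/600 m

S_min = 2717/600 m = 4.5283 m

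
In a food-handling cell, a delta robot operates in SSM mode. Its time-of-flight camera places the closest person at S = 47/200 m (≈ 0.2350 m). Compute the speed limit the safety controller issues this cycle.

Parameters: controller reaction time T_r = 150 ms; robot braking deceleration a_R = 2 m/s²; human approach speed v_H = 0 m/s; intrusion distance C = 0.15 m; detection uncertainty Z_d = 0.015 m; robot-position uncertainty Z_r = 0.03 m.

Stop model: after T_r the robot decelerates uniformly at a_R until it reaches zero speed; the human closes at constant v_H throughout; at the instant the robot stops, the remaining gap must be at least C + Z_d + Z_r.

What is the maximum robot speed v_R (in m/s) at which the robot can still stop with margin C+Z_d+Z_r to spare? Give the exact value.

v_R_max = 1/5 m/s = 0.2000 m/s

collect terms ⇒ (1/4)·v_R² + (3/20)·v_R + (-1/25) = 0
  disc = (3/20)² − 4·(1/4)·(-1/25) = 1/16 ; √disc = 1/4
  v_R = (−(3/20) + 1/4) / (2·(1/4)) = 1/5 m/s
check:
stop time T_s = (1/5)/2 = 0.1000 s
robot covers v_R·T_r = 0.2000·0.1500 = 0.0300 m before braking
braking distance = 0.2000²/(2·2.0000) = 0.0100 m
human closes 0.0000·0.2500 = 0.0000 m
C+Z_d+Z_r = 0.1500+0.0150+0.0300 = 0.1950 m
sum ≈ 0.0300+0.0100+0.0000+0.1950 ≈ 0.2350 m = S ✓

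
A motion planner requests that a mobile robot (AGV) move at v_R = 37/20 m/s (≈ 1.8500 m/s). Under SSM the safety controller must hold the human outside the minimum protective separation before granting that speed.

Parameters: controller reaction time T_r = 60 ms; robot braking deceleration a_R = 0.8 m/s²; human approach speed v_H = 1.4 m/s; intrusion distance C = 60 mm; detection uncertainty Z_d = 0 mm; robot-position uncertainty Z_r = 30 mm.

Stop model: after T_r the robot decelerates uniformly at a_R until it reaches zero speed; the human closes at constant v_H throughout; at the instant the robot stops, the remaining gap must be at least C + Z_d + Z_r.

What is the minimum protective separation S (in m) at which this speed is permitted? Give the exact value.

T_s = v_R/a_R = (37/20)/(4/5) = 2.3125 s
robot covers v_R·T_r = 1.8500·0.0600 = 0.1110 m before braking
robot under decel: 1.8500²/(2·0.8000) = 2.1391 m
human closes 1.4000·2.3725 = 3.3215 m
C+Z_d+Z_r = 0.0600+0.0000+0.0300 = 0.0900 m
S_min ≈ 0.1110+2.1391+3.3215+0.0900  ⇒  S_min = 18117/3200 m

S_min = 18117/3200 m = 5.6616 m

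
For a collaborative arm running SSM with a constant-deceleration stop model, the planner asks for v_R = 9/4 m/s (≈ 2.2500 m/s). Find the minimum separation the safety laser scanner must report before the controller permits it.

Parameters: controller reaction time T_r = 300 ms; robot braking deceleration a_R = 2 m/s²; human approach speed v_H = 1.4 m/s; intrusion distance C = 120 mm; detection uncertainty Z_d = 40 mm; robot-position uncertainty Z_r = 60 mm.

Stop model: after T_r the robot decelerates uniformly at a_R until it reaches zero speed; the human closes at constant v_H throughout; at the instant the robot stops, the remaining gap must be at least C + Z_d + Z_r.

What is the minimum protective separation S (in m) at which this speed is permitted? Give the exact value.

S_min = 6649/1600 m = 4.1556 m

stop time T_s = (9/4)/2 = 1.1250 s
robot covers v_R·T_r = 2.2500·0.3000 = 0.6750 m before braking
robot covers 2.2500·1.1250 − ½·2.0000·1.1250² = 1.2656 m while stopping
human closes 1.4000·1.4250 = 1.9950 m
residual clearance needed = 0.1200+0.0400+0.0600 = 0.2200 m
S_min ≈ 0.6750+1.2656+1.9950+0.2200  ⇒  S_min = 6649/1600 m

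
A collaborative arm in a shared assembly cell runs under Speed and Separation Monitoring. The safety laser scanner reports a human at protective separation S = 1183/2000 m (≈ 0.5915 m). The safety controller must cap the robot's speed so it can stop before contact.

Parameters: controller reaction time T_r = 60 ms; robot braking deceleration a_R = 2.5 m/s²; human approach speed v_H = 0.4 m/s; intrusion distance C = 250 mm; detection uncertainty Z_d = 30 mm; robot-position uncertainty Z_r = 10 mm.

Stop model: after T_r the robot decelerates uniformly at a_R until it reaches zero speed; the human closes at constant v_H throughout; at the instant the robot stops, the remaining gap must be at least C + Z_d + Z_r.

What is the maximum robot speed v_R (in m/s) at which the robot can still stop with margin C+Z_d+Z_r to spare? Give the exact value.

v_R_max = 3/4 m/s = 0.7500 m/s

quadratic (1/5)·v² + (11/50)·v + (-111/400) = 0
  disc = (11/50)² − 4·(1/5)·(-111/400) = 169/625 ; √disc = 13/25
  v_R = (−(11/50) + 13/25) / (2·(1/5)) = 3/4 m/s
check:
stop time T_s = (3/4)/(5/2) = 0.3000 s
robot in T_r: 0.7500·0.0600 = 0.0450 m
robot under decel: 0.7500²/(2·2.5000) = 0.1125 m
person approaches 0.4000·(0.0600+0.3000) = 0.1440 m
margins: 0.2500+0.0300+0.0100 = 0.2900 m
sum ≈ 0.0450+0.1125+0.1440+0.2900 ≈ 0.5915 m = S ✓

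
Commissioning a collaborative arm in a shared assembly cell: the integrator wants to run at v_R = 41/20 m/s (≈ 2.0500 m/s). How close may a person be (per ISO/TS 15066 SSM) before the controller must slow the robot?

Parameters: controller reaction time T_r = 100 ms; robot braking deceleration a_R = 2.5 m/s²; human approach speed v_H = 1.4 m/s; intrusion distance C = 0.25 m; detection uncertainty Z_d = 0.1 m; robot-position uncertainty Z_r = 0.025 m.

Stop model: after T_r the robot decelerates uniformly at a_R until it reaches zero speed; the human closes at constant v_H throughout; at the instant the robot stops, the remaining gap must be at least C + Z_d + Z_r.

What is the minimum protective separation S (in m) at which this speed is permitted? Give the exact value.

stop time T_s = (41/20)/(5/2) = 0.8200 s
reaction-phase robot travel = 2.0500·0.1000 = 0.2050 m
robot under decel: 2.0500²/(2·2.5000) = 0.8405 m
person approaches 1.4000·(0.1000+0.8200) = 1.2880 m
margins: 0.2500+0.1000+0.0250 = 0.3750 m
S_min ≈ 0.2050+0.8405+1.2880+0.3750  ⇒  S_min = 5417/2000 m

S_min = 5417/2000 m = 2.7085 m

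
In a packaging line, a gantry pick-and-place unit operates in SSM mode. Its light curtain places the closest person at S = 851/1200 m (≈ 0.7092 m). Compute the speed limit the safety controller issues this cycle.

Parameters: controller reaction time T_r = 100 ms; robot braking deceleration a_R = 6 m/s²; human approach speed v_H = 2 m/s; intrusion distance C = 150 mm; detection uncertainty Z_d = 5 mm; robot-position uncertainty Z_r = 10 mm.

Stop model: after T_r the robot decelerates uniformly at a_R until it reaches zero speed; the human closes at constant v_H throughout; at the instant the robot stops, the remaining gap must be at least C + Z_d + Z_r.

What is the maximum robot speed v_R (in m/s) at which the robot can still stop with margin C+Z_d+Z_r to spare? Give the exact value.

v_R_max = 7/10 m/s = 0.7000 m/s

collect terms ⇒ (1/12)·v_R² + (13/30)·v_R + (-413/1200) = 0
  disc = (13/30)² − 4·(1/12)·(-413/1200) = 121/400 ; √disc = 11/20
  v_R = (−(13/30) + 11/20) / (2·(1/12)) = 7/10 m/s
check:
stop time T_s = (7/10)/6 = 0.1167 s
reaction-phase robot travel = 0.7000·0.1000 = 0.0700 m
robot under decel: 0.7000²/(2·6.0000) = 0.0408 m
person approaches 2.0000·(0.1000+0.1167) = 0.4333 m
residual clearance needed = 0.1500+0.0050+0.0100 = 0.1650 m
sum ≈ 0.0700+0.0408+0.4333+0.1650 ≈ 0.7092 m = S ✓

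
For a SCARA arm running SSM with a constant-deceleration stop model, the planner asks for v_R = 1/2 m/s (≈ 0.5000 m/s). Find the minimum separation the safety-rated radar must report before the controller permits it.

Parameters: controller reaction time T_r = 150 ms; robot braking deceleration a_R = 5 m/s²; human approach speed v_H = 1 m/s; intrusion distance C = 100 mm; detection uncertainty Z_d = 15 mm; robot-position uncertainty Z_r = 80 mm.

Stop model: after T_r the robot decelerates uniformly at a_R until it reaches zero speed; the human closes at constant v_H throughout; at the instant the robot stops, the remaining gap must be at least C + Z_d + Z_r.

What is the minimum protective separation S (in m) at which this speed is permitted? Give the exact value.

stop time T_s = (1/2)/5 = 0.1000 s
robot covers v_R·T_r = 0.5000·0.1500 = 0.0750 m before braking
braking distance = 0.5000²/(2·5.0000) = 0.0250 m
person approaches 1.0000·(0.1500+0.1000) = 0.2500 m
residual clearance needed = 0.1000+0.0150+0.0800 = 0.1950 m
S_min ≈ 0.0750+0.0250+0.2500+0.1950  ⇒  S_min = 109/200 m

S_min = 109/200 m = 0.5450 m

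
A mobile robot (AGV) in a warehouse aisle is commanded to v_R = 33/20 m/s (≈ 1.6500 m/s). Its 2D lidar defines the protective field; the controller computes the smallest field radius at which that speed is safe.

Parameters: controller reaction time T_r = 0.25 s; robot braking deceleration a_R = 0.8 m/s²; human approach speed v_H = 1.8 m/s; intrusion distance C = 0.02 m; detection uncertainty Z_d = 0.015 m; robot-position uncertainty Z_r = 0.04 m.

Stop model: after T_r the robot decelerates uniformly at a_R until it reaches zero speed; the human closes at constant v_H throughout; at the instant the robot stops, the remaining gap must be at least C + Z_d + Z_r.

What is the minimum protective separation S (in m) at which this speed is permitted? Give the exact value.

stop time T_s = (33/20)/(4/5) = 2.0625 s
reaction-phase robot travel = 1.6500·0.2500 = 0.4125 m
braking distance = 1.6500²/(2·0.8000) = 1.7016 m
person approaches 1.8000·(0.2500+2.0625) = 4.1625 m
residual clearance needed = 0.0200+0.0150+0.0400 = 0.0750 m
S_min ≈ 0.4125+1.7016+4.1625+0.0750  ⇒  S_min = 813/128 m

S_min = 813/128 m = 6.3516 m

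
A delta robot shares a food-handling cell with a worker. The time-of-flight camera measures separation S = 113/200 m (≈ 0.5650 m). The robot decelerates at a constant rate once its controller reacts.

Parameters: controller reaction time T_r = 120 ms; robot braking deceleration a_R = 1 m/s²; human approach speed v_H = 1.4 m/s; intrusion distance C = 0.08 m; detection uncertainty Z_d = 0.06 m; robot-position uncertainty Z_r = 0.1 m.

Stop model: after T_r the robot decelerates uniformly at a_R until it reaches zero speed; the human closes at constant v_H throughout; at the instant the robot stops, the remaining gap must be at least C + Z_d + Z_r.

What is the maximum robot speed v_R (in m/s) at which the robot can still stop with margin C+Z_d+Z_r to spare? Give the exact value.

collect terms ⇒ (1/2)·v_R² + (38/25)·v_R + (-157/1000) = 0
  disc = (38/25)² − 4·(1/2)·(-157/1000) = 6561/2500 ; √disc = 81/50
  v_R = (−(38/25) + 81/50) / (2·(1/2)) = 1/10 m/s
check:
stop time T_s = (1/10)/1 = 0.1000 s
reaction-phase robot travel = 0.1000·0.1200 = 0.0120 m
robot under decel: 0.1000²/(2·1.0000) = 0.0050 m
human over T_r+T_s: 1.4000·(0.1200+0.1000) = 0.3080 m
margins: 0.0800+0.0600+0.1000 = 0.2400 m
sum ≈ 0.0120+0.0050+0.3080+0.2400 ≈ 0.5650 m = S ✓

v_R_max = 1/10 m/s = 0.1000 m/s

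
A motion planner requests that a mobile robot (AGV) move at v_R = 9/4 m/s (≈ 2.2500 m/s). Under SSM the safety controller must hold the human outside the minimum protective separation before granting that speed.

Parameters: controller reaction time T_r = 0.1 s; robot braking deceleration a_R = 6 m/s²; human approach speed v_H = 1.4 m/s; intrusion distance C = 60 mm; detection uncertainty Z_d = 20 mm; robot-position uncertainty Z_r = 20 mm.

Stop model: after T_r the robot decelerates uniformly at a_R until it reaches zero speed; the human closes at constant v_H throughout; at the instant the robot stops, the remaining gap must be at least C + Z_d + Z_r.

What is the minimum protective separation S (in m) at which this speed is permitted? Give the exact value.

T_s = v_R/a_R = (9/4)/6 = 0.3750 s
robot covers v_R·T_r = 2.2500·0.1000 = 0.2250 m before braking
braking distance = 2.2500²/(2·6.0000) = 0.4219 m
human closes 1.4000·0.4750 = 0.6650 m
C+Z_d+Z_r = 0.0600+0.0200+0.0200 = 0.1000 m
S_min ≈ 0.2250+0.4219+0.6650+0.1000  ⇒  S_min = 2259/1600 m

S_min = 2259/1600 m = 1.4119 m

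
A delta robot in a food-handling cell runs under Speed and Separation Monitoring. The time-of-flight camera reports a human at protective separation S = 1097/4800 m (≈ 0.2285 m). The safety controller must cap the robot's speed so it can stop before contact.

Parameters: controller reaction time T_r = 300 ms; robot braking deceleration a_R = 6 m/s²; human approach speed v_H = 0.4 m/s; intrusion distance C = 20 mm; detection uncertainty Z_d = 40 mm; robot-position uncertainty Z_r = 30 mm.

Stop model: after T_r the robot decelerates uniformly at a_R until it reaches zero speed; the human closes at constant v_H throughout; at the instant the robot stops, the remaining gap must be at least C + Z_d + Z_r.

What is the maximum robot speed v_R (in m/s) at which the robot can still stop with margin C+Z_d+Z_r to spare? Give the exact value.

at the boundary: (1/12)·v² + (11/30)·v + (-89/4800) = 0
  disc = (11/30)² − 4·(1/12)·(-89/4800) = 9/64 ; √disc = 3/8
  v_R = (−(11/30) + 3/8) / (2·(1/12)) = 1/20 m/s
check:
stop time T_s = (1/20)/6 = 0.0083 s
robot covers v_R·T_r = 0.0500·0.3000 = 0.0150 m before braking
robot under decel: 0.0500²/(2·6.0000) = 0.0002 m
person approaches 0.4000·(0.3000+0.0083) = 0.1233 m
C+Z_d+Z_r = 0.0200+0.0400+0.0300 = 0.0900 m
sum ≈ 0.0150+0.0002+0.1233+0.0900 ≈ 0.2285 m = S ✓

v_R_max = 1/20 m/s = 0.0500 m/s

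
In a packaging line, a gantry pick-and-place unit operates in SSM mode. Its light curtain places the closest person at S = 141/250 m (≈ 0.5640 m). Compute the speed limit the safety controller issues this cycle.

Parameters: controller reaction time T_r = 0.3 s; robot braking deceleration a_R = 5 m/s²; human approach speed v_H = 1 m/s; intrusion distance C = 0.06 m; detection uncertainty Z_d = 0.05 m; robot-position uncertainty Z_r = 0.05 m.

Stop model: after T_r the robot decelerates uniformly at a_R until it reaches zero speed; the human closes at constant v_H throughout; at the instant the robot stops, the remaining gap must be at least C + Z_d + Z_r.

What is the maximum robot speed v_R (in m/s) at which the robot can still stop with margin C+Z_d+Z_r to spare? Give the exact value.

quadratic (1/10)·v² + (1/2)·v + (-13/125) = 0
  disc = (1/2)² − 4·(1/10)·(-13/125) = 729/2500 ; √disc = 27/50
  v_R = (−(1/2) + 27/50) / (2·(1/10)) = 1/5 m/s
check:
T_s = v_R/a_R = (1/5)/5 = 0.0400 s
reaction-phase robot travel = 0.2000·0.3000 = 0.0600 m
robot covers 0.2000·0.0400 − ½·5.0000·0.0400² = 0.0040 m while stopping
person approaches 1.0000·(0.3000+0.0400) = 0.3400 m
residual clearance needed = 0.0600+0.0500+0.0500 = 0.1600 m
sum ≈ 0.0600+0.0040+0.3400+0.1600 ≈ 0.5640 m = S ✓

v_R_max = 1/5 m/s = 0.2000 m/s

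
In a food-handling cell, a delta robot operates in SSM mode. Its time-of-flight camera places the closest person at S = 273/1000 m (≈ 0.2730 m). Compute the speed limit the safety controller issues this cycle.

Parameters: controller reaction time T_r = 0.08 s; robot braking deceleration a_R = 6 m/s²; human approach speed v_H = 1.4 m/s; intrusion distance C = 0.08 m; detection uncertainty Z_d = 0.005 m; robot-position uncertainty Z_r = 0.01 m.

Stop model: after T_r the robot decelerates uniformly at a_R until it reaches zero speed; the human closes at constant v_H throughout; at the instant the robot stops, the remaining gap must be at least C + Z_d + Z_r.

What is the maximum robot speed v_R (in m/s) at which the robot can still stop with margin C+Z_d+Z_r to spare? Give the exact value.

v_R_max = 1/5 m/s = 0.2000 m/s

at the boundary: (1/12)·v² + (47/150)·v + (-33/500) = 0
  disc = (47/150)² − 4·(1/12)·(-33/500) = 676/5625 ; √disc = 26/75
  v_R = (−(47/150) + 26/75) / (2·(1/12)) = 1/5 m/s
check:
braking lasts T_s = (1/5)/6 = 0.0333 s
robot covers v_R·T_r = 0.2000·0.0800 = 0.0160 m before braking
robot covers 0.2000·0.0333 − ½·6.0000·0.0333² = 0.0033 m while stopping
human closes 1.4000·0.1133 = 0.1587 m
margins: 0.0800+0.0050+0.0100 = 0.0950 m
sum ≈ 0.0160+0.0033+0.1587+0.0950 ≈ 0.2730 m = S ✓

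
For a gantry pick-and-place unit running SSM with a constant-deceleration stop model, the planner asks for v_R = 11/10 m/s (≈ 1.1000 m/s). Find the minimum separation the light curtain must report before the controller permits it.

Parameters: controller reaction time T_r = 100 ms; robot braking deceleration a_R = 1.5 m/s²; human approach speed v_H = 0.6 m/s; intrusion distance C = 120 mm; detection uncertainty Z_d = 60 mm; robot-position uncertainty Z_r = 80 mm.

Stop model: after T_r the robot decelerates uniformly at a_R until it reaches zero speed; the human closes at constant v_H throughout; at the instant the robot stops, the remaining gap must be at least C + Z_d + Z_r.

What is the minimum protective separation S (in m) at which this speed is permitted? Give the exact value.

S_min = 191/150 m = 1.2733 m

T_s = v_R/a_R = (11/10)/(3/2) = 0.7333 s
robot covers v_R·T_r = 1.1000·0.1000 = 0.1100 m before braking
robot covers 1.1000·0.7333 − ½·1.5000·0.7333² = 0.4033 m while stopping
human closes 0.6000·0.8333 = 0.5000 m
C+Z_d+Z_r = 0.1200+0.0600+0.0800 = 0.2600 m
S_min ≈ 0.1100+0.4033+0.5000+0.2600  ⇒  S_min = 191/150 m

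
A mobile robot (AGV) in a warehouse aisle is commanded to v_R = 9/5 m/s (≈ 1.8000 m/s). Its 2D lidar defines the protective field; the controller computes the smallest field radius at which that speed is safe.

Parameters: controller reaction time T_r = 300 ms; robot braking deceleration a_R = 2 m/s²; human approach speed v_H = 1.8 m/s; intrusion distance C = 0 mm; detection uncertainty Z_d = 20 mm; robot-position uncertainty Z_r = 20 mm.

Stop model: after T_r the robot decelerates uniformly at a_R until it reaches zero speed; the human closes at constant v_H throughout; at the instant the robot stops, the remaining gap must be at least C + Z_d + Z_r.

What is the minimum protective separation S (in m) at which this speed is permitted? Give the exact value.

braking lasts T_s = (9/5)/2 = 0.9000 s
reaction-phase robot travel = 1.8000·0.3000 = 0.5400 m
braking distance = 1.8000²/(2·2.0000) = 0.8100 m
person approaches 1.8000·(0.3000+0.9000) = 2.1600 m
C+Z_d+Z_r = 0.0000+0.0200+0.0200 = 0.0400 m
S_min ≈ 0.5400+0.8100+2.1600+0.0400  ⇒  S_min = 71/20 m

S_min = 71/20 m = 3.5500 m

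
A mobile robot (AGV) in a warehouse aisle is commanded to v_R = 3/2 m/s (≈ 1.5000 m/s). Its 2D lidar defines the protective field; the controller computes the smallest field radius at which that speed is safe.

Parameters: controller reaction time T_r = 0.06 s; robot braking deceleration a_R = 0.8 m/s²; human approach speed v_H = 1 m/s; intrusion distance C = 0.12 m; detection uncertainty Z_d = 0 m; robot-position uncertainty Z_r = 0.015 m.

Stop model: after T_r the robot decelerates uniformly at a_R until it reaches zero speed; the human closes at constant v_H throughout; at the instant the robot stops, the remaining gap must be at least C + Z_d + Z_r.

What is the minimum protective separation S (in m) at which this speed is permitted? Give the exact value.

T_s = v_R/a_R = (3/2)/(4/5) = 1.8750 s
robot covers v_R·T_r = 1.5000·0.0600 = 0.0900 m before braking
robot covers 1.5000·1.8750 − ½·0.8000·1.8750² = 1.4062 m while stopping
person approaches 1.0000·(0.0600+1.8750) = 1.9350 m
residual clearance needed = 0.1200+0.0000+0.0150 = 0.1350 m
S_min ≈ 0.0900+1.4062+1.9350+0.1350  ⇒  S_min = 2853/800 m

S_min = 2853/800 m = 3.5663 m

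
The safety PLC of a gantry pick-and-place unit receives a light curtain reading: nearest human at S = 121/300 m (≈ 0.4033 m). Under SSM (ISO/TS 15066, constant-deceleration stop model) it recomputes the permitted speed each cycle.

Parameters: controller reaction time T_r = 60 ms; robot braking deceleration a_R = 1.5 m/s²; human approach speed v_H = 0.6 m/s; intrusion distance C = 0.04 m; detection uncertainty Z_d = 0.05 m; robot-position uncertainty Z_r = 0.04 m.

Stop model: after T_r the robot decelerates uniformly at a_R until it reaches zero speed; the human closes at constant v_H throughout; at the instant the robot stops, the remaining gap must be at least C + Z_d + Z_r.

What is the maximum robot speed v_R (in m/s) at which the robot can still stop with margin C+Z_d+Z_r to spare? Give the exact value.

v_R_max = 2/5 m/s = 0.4000 m/s

quadratic (1/3)·v² + (23/50)·v + (-89/375) = 0
  disc = (23/50)² − 4·(1/3)·(-89/375) = 11881/22500 ; √disc = 109/150
  v_R = (−(23/50) + 109/150) / (2·(1/3)) = 2/5 m/s
check:
T_s = v_R/a_R = (2/5)/(3/2) = 0.2667 s
robot covers v_R·T_r = 0.4000·0.0600 = 0.0240 m before braking
robot covers 0.4000·0.2667 − ½·1.5000·0.2667² = 0.0533 m while stopping
human over T_r+T_s: 0.6000·(0.0600+0.2667) = 0.1960 m
C+Z_d+Z_r = 0.0400+0.0500+0.0400 = 0.1300 m
sum ≈ 0.0240+0.0533+0.1960+0.1300 ≈ 0.4033 m = S ✓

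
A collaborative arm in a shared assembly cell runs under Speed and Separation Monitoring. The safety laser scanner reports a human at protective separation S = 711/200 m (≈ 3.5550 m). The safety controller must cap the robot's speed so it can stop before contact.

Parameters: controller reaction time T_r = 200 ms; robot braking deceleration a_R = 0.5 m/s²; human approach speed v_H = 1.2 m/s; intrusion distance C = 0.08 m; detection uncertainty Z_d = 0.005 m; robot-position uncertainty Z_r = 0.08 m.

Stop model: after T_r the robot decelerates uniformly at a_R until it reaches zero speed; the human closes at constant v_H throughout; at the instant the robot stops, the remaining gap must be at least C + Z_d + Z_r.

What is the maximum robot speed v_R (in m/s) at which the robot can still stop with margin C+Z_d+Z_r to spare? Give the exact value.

v_R_max = 9/10 m/s = 0.9000 m/s

quadratic (1)·v² + (13/5)·v + (-63/20) = 0
  disc = (13/5)² − 4·(1)·(-63/20) = 484/25 ; √disc = 22/5
  v_R = (−(13/5) + 22/5) / (2·(1)) = 9/10 m/s
check:
T_s = v_R/a_R = (9/10)/(1/2) = 1.8000 s
robot covers v_R·T_r = 0.9000·0.2000 = 0.1800 m before braking
braking distance = 0.9000²/(2·0.5000) = 0.8100 m
person approaches 1.2000·(0.2000+1.8000) = 2.4000 m
margins: 0.0800+0.0050+0.0800 = 0.1650 m
sum ≈ 0.1800+0.8100+2.4000+0.1650 ≈ 3.5550 m = S ✓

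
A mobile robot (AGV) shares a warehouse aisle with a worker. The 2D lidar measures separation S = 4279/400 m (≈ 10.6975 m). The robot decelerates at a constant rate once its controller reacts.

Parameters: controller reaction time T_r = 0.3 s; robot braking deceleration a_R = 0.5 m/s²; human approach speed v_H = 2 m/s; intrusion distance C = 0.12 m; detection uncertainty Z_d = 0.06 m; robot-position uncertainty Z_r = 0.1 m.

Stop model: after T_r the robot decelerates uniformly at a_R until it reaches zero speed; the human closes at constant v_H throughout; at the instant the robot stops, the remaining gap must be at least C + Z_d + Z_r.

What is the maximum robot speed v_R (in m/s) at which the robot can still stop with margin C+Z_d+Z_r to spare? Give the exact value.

quadratic (1)·v² + (43/10)·v + (-3927/400) = 0
  disc = (43/10)² − 4·(1)·(-3927/400) = 1444/25 ; √disc = 38/5
  v_R = (−(43/10) + 38/5) / (2·(1)) = 33/20 m/s
check:
stop time T_s = (33/20)/(1/2) = 3.3000 s
robot covers v_R·T_r = 1.6500·0.3000 = 0.4950 m before braking
robot under decel: 1.6500²/(2·0.5000) = 2.7225 m
human closes 2.0000·3.6000 = 7.2000 m
C+Z_d+Z_r = 0.1200+0.0600+0.1000 = 0.2800 m
sum ≈ 0.4950+2.7225+7.2000+0.2800 ≈ 10.6975 m = S ✓

v_R_max = 33/20 m/s = 1.6500 m/s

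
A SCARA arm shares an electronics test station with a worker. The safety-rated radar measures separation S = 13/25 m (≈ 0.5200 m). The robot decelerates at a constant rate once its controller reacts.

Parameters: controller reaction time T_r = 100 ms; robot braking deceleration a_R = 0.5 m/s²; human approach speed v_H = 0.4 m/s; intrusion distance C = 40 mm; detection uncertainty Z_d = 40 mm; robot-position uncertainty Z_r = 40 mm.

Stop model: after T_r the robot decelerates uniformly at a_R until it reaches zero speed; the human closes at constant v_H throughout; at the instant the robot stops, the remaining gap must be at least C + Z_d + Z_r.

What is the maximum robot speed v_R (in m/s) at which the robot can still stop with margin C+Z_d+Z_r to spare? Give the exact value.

v_R_max = 3/10 m/s = 0.3000 m/s

collect terms ⇒ (1)·v_R² + (9/10)·v_R + (-9/25) = 0
  disc = (9/10)² − 4·(1)·(-9/25) = 9/4 ; √disc = 3/2
  v_R = (−(9/10) + 3/2) / (2·(1)) = 3/10 m/s
check:
T_s = v_R/a_R = (3/10)/(1/2) = 0.6000 s
robot covers v_R·T_r = 0.3000·0.1000 = 0.0300 m before braking
braking distance = 0.3000²/(2·0.5000) = 0.0900 m
human closes 0.4000·0.7000 = 0.2800 m
residual clearance needed = 0.0400+0.0400+0.0400 = 0.1200 m
sum ≈ 0.0300+0.0900+0.2800+0.1200 ≈ 0.5200 m = S ✓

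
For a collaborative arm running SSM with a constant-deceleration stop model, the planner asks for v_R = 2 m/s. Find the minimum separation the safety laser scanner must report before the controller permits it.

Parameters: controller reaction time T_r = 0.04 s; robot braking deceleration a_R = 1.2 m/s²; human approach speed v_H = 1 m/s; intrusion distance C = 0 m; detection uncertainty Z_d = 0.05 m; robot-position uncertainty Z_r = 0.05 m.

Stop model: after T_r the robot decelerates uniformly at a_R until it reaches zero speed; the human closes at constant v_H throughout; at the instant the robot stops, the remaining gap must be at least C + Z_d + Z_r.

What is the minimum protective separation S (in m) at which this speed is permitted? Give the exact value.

S_min = 533/150 m = 3.5533 m

T_s = v_R/a_R = 2/(6/5) = 1.6667 s
robot in T_r: 2.0000·0.0400 = 0.0800 m
braking distance = 2.0000²/(2·1.2000) = 1.6667 m
person approaches 1.0000·(0.0400+1.6667) = 1.7067 m
residual clearance needed = 0.0000+0.0500+0.0500 = 0.1000 m
S_min ≈ 0.0800+1.6667+1.7067+0.1000  ⇒  S_min = 533/150 m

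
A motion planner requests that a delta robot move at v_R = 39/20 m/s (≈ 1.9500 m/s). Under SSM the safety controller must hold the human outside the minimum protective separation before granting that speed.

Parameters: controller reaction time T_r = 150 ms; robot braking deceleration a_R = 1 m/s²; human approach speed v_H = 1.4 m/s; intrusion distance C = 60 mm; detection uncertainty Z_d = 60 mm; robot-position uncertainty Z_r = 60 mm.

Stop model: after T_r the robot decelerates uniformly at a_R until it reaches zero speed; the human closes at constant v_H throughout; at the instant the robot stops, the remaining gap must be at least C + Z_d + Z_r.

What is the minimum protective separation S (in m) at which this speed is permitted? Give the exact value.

S_min = 4251/800 m = 5.3137 m

braking lasts T_s = (39/20)/1 = 1.9500 s
reaction-phase robot travel = 1.9500·0.1500 = 0.2925 m
robot under decel: 1.9500²/(2·1.0000) = 1.9013 m
person approaches 1.4000·(0.1500+1.9500) = 2.9400 m
C+Z_d+Z_r = 0.0600+0.0600+0.0600 = 0.1800 m
S_min ≈ 0.2925+1.9013+2.9400+0.1800  ⇒  S_min = 4251/800 m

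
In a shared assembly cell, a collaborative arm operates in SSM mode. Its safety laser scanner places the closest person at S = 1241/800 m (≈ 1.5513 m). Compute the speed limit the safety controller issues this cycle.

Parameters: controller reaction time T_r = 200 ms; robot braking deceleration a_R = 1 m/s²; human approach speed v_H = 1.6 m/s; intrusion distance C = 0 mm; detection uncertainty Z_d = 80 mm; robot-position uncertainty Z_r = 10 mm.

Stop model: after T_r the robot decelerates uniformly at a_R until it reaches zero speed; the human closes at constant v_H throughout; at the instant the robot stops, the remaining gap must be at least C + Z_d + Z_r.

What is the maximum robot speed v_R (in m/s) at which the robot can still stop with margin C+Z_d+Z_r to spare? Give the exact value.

v_R_max = 11/20 m/s = 0.5500 m/s

quadratic (1/2)·v² + (9/5)·v + (-913/800) = 0
  disc = (9/5)² − 4·(1/2)·(-913/800) = 2209/400 ; √disc = 47/20
  v_R = (−(9/5) + 47/20) / (2·(1/2)) = 11/20 m/s
check:
stop time T_s = (11/20)/1 = 0.5500 s
reaction-phase robot travel = 0.5500·0.2000 = 0.1100 m
robot under decel: 0.5500²/(2·1.0000) = 0.1512 m
person approaches 1.6000·(0.2000+0.5500) = 1.2000 m
residual clearance needed = 0.0000+0.0800+0.0100 = 0.0900 m
sum ≈ 0.1100+0.1512+1.2000+0.0900 ≈ 1.5513 m = S ✓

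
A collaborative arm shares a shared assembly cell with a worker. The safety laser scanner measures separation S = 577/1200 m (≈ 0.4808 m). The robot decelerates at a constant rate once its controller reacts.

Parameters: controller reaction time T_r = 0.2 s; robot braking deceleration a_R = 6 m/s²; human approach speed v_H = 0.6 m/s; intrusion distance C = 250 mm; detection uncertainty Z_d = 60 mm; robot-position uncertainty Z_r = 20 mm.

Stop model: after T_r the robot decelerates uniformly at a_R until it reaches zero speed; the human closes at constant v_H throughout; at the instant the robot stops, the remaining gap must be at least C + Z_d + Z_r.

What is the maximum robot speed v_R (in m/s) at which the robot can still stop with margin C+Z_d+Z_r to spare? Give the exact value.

v_R_max = 1/10 m/s = 0.1000 m/s

at the boundary: (1/12)·v² + (3/10)·v + (-37/1200) = 0
  disc = (3/10)² − 4·(1/12)·(-37/1200) = 361/3600 ; √disc = 19/60
  v_R = (−(3/10) + 19/60) / (2·(1/12)) = 1/10 m/s
check:
T_s = v_R/a_R = (1/10)/6 = 0.0167 s
reaction-phase robot travel = 0.1000·0.2000 = 0.0200 m
braking distance = 0.1000²/(2·6.0000) = 0.0008 m
human over T_r+T_s: 0.6000·(0.2000+0.0167) = 0.1300 m
residual clearance needed = 0.2500+0.0600+0.0200 = 0.3300 m
sum ≈ 0.0200+0.0008+0.1300+0.3300 ≈ 0.4808 m = S ✓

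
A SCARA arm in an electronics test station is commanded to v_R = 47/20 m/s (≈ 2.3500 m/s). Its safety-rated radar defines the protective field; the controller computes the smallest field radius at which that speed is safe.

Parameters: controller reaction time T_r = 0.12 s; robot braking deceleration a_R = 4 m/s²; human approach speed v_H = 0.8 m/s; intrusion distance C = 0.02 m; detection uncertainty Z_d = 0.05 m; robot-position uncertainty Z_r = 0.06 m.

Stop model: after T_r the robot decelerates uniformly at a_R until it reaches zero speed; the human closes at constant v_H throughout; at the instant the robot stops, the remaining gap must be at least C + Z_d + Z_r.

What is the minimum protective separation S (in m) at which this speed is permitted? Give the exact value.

braking lasts T_s = (47/20)/4 = 0.5875 s
robot covers v_R·T_r = 2.3500·0.1200 = 0.2820 m before braking
braking distance = 2.3500²/(2·4.0000) = 0.6903 m
human closes 0.8000·0.7075 = 0.5660 m
margins: 0.0200+0.0500+0.0600 = 0.1300 m
S_min ≈ 0.2820+0.6903+0.5660+0.1300  ⇒  S_min = 26693/16000 m

S_min = 26693/16000 m = 1.6683 m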